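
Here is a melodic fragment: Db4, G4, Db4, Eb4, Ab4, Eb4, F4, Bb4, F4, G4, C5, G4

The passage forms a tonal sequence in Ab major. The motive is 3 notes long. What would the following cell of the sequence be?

Ab4 Db5 Ab4

Unit = 3 notes; the statements start on Db4, Eb4, F4, G4, moving up a 2nd each time.
So cell 5 is Ab4 Db5 Ab4.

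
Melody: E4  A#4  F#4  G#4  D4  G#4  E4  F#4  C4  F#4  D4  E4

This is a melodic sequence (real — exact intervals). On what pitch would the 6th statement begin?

With a 4-note motive the entries are E4, D4, C4, each down a 2nd from the previous.
Extending the heads down a 2nd: Bb3 → Ab3 → Gb3.

Gb3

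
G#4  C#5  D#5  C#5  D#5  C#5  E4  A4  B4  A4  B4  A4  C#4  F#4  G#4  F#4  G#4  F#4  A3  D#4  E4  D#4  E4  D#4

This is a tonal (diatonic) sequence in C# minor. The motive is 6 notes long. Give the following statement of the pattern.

F#3 B3 C#4 B3 C#4 B3

Unit = 6 notes; the statements start on G#4, E4, C#4, A3, moving down a 3rd each time.
From F#3 the diatonic shape gives F#3 B3 C#4 B3 C#4 B3.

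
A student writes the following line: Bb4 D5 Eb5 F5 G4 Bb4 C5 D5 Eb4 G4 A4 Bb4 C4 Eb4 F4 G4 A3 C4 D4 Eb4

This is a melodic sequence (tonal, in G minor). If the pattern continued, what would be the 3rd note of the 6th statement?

The unit is 4 notes. Position-3 pitches of the 5 shown cells: Eb5, C5, A4, F4, D4.
One more down a 3rd gives Bb3.

Bb3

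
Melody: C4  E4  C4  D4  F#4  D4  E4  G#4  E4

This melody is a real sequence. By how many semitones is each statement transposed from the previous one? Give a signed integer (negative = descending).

Unit = 3 notes; the statements start on C4, D4, E4, moving up a 2nd each time.
Counting half-steps from C4 to D4: 2.

2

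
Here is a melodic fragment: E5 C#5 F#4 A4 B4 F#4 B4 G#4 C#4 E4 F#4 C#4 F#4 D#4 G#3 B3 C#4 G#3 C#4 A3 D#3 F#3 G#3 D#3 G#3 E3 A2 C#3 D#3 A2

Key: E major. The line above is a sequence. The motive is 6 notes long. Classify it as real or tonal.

tonal

Every note is diatonic to E major.
Cell 1 has -3 semitones from note 1 to 2, but cell 4 has -4 — the interval quality changes while the contour stays the same, which is the hallmark of a tonal sequence.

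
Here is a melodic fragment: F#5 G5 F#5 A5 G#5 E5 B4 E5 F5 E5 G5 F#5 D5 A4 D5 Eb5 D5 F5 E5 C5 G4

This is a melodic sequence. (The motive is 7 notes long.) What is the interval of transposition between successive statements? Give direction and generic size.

The 7-note cells begin on F#5, E5, D5 — each down a 2nd from the last.
F#5 to E5 is down a 2nd.

down a 2nd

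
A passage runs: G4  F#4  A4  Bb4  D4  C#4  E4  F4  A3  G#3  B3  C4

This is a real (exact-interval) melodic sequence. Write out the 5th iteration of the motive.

B2 A#2 C#3 D3

With a 4-note motive the entries are G4, D4, A3, each down a 4th from the previous.
Extending down a 4th: E3 → B2.
Statement 5 starts on B2 and keeps the same exact contour: B2 A#2 C#3 D3.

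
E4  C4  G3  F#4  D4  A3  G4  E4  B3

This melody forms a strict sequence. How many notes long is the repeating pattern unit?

There are 9 notes; a 3-note unit gives 3 cells:
E4 C4 G3 | F#4 D4 A3 | G4 E4 B3
Every group is a transposition up a 2nd of the one before; no shorter unit works.

3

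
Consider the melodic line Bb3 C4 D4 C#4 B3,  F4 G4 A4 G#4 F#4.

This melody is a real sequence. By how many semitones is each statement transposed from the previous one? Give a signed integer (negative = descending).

7

With a 5-note motive the entries are Bb3, F4, each up a 5th from the previous.
Bb3 to F4 spans +7 semitones.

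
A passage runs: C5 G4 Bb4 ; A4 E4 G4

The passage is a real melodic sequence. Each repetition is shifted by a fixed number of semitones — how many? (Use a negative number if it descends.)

Unit = 3 notes; the statements start on C5, A4, moving down a 3rd each time.
C5 to A4 spans -3 semitones.

-3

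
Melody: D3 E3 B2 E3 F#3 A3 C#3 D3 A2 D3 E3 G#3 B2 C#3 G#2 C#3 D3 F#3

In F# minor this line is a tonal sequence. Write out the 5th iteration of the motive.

Unit = 6 notes; the statements start on D3, C#3, B2, moving down a 2nd each time.
Continuing the starts: A2 → G#2.
From G#2 the diatonic shape gives G#2 A2 E2 A2 B2 D3.

G#2 A2 E2 A2 B2 D3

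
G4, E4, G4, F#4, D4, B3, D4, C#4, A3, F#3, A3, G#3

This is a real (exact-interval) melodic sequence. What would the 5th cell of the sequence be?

Unit = 4 notes; the statements start on G4, D4, A3, moving down a 4th each time.
Carrying on: E3 → B2.
Statement 5 starts on B2 and keeps the same exact contour: B2 G#2 B2 A#2.

B2 G#2 B2 A#2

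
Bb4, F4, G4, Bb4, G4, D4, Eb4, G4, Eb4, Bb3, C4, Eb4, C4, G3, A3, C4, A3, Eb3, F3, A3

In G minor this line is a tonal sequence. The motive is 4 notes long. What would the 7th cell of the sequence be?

Taking 4-note groups, the heads are Bb4, G4, Eb4, C4, A3: the pattern moves down a 3rd.
Extending down a 3rd: F3 → D3.
Statement 7 starts on D3 and keeps the same diatonic contour: D3 A2 Bb2 D3.

D3 A2 Bb2 D3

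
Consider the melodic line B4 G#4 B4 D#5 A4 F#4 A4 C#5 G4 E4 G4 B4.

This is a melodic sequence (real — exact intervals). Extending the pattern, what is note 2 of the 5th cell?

Grouping in 4s, the 2nd note of each cell is G#4, F#4, E4.
Extending down a 2nd: D4 → C4.

C4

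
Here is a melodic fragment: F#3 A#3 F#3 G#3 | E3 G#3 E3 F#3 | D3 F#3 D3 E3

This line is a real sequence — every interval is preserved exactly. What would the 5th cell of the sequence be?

Bb2 D3 Bb2 C3

The 4-note cells begin on F#3, E3, D3 — each down a 2nd from the last.
Continuing the starts: C3 → Bb2.
Statement 5 starts on Bb2 and keeps the same exact contour: Bb2 D3 Bb2 C3.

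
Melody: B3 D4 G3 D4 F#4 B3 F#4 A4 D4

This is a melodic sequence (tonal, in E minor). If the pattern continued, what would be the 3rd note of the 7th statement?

E5

The unit is 3 notes. Position-3 pitches of the 3 shown cells: G3, B3, D4.
Extending up a 3rd: F#4 → A4 → C5 → E5.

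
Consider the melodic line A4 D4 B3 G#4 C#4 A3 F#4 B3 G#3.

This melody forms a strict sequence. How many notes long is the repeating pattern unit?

Try groups of 3 (3 cells in 9 notes):
A4 D4 B3 | G#4 C#4 A3 | F#4 B3 G#3
Each cell is the previous one down a 2nd — so the unit is 3 notes.

3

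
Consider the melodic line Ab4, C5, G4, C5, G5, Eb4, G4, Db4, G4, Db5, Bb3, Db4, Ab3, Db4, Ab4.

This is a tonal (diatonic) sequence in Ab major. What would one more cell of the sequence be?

The 5-note cells begin on Ab4, Eb4, Bb3 — each down a 4th from the last.
Statement 4 starts on F3 and keeps the same diatonic contour: F3 Ab3 Eb3 Ab3 Eb4.

F3 Ab3 Eb3 Ab3 Eb4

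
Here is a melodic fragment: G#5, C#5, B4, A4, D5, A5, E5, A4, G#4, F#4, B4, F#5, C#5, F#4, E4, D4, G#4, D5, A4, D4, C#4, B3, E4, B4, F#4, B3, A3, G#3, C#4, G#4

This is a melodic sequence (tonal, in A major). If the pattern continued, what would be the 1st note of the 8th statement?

The unit is 6 notes. Position-1 pitches of the 5 shown cells: G#5, E5, C#5, A4, F#4.
Carrying that down a 3rd forward: D4 → B3 → G#3.

G#3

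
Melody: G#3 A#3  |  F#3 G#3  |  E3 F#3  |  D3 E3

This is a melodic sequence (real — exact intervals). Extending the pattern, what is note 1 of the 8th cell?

The unit is 2 notes. Position-1 pitches of the 4 shown cells: G#3, F#3, E3, D3.
Each moves down a 2nd. Continuing: C3 → Bb2 → Ab2 → Gb2.

Gb2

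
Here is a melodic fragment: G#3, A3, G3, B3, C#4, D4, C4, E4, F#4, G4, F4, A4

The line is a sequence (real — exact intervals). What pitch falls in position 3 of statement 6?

Ab5

The unit is 4 notes. Position-3 pitches of the 3 shown cells: G3, C4, F4.
Carrying that up a 4th forward: Bb4 → Eb5 → Ab5.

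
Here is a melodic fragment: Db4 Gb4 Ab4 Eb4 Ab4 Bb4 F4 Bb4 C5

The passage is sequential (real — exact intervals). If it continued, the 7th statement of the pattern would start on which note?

With a 3-note motive the entries are Db4, Eb4, F4, each up a 2nd from the previous.
Extending the heads up a 2nd: G4 → A4 → B4 → C#5.

C#5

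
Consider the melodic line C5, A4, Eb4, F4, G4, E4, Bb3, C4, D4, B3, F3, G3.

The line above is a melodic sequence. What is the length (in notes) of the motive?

4

12 notes total. Splitting into 3 groups of 4:
C5 A4 Eb4 F4 | G4 E4 Bb3 C4 | D4 B3 F3 G3
Each cell is the previous one down a 4th — so the unit is 4 notes.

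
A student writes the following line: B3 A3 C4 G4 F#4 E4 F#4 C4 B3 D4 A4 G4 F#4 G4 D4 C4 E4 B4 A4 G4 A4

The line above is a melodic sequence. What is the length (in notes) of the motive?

7

Try groups of 7 (3 cells in 21 notes):
B3 A3 C4 G4 F#4 E4 F#4 | C4 B3 D4 A4 G4 F#4 G4 | D4 C4 E4 B4 A4 G4 A4
That's a consistent up a 2nd shift per cell, and no other grouping gives one.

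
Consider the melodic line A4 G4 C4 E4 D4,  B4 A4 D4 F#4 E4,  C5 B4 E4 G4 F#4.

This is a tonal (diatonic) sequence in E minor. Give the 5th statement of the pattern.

Unit = 5 notes; the statements start on A4, B4, C5, moving up a 2nd each time.
Continuing the starts: D5 → E5.
So cell 5 is E5 D5 G4 B4 A4.

E5 D5 G4 B4 A4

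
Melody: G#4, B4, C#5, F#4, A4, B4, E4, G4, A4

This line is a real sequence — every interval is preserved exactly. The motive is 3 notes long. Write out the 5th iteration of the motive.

C4 Eb4 F4

The 3-note cells begin on G#4, F#4, E4 — each down a 2nd from the last.
Carrying on: D4 → C4.
Statement 5 starts on C4 and keeps the same exact contour: C4 Eb4 F4.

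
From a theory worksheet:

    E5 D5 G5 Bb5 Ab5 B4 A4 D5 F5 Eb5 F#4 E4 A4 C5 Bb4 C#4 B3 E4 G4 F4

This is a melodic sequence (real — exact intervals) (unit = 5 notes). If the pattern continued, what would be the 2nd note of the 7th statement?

The unit is 5 notes. Position-2 pitches of the 4 shown cells: D5, A4, E4, B3.
Each moves down a 4th. Continuing: F#3 → C#3 → G#2.

G#2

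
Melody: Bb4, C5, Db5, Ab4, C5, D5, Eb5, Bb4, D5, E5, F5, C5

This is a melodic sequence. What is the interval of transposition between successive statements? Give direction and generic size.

up a 2nd

With a 4-note motive the entries are Bb4, C5, D5, each up a 2nd from the previous.
Bb4 to C5 is up a 2nd.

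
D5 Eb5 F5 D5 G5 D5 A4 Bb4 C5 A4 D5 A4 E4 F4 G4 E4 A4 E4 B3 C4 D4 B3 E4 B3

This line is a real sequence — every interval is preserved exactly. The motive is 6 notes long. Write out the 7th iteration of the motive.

Unit = 6 notes; the statements start on D5, A4, E4, B3, moving down a 4th each time.
Carrying on: F#3 → C#3 → G#2.
Statement 7 starts on G#2 and keeps the same exact contour: G#2 A2 B2 G#2 C#3 G#2.

G#2 A2 B2 G#2 C#3 G#2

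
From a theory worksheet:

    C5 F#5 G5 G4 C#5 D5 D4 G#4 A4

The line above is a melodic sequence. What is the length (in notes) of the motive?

There are 9 notes; a 3-note unit gives 3 cells:
C5 F#5 G5 | G4 C#5 D5 | D4 G#4 A4
Each cell is the previous one down a 4th — so the unit is 3 notes.

3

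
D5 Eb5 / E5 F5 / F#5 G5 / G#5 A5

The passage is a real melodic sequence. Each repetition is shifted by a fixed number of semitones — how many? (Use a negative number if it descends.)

Taking 2-note groups, the heads are D5, E5, F#5, G#5: the pattern moves up a 2nd.
Counting half-steps from D5 to E5: 2.

2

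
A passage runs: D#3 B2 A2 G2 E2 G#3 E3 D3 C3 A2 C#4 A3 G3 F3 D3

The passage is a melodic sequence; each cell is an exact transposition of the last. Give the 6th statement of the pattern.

E5 C5 Bb4 Ab4 F4

The 5-note cells begin on D#3, G#3, C#4 — each up a 4th from the last.
Continuing the starts: F#4 → B4 → E5.
So cell 6 is E5 C5 Bb4 Ab4 F4.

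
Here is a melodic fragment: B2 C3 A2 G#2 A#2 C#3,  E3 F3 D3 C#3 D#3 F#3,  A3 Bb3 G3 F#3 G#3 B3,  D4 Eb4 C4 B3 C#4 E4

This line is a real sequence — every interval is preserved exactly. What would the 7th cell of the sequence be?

Unit = 6 notes; the statements start on B2, E3, A3, D4, moving up a 4th each time.
Extending up a 4th: G4 → C5 → F5.
From F5 the exact shape gives F5 Gb5 Eb5 D5 E5 G5.

F5 Gb5 Eb5 D5 E5 G5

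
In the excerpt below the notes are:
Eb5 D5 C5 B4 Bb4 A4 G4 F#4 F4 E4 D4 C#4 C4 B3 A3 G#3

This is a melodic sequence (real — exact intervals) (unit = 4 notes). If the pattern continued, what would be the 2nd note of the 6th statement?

The unit is 4 notes. Position-2 pitches of the 4 shown cells: D5, A4, E4, B3.
Extending down a 4th: F#3 → C#3.

C#3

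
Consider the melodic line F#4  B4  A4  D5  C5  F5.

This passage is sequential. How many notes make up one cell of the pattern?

There are 6 notes; a 2-note unit gives 3 cells:
F#4 B4 | A4 D5 | C5 F5
Every group is a transposition up a 3rd of the one before; no shorter unit works.

2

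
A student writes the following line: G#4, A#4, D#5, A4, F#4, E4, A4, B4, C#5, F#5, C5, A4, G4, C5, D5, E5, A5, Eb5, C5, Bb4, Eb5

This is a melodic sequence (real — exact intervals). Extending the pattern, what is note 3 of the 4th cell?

Grouping in 7s, the 3rd note of each cell is D#5, F#5, A5.
From A5, up a 3rd gives C6.

C6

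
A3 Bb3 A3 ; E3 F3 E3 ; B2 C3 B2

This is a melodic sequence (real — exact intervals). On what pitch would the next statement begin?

F#2

The 3-note cells begin on A3, E3, B2 — each down a 4th from the last.
One more step down a 4th gives F#2.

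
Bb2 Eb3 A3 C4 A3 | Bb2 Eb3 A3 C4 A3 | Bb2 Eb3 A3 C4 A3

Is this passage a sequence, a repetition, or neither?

Each 5-note cell is identical (Bb2 Eb3 A3 C4 A3), restated at the same pitch.

repetition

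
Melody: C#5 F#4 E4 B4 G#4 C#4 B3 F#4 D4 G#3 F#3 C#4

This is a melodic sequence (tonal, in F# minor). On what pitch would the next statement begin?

Taking 4-note groups, the heads are C#5, G#4, D4: the pattern moves down a 4th.
One more step down a 4th gives A3.

A3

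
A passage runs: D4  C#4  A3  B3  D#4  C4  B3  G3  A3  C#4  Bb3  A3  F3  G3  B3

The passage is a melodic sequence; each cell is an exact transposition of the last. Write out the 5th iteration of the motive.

Unit = 5 notes; the statements start on D4, C4, Bb3, moving down a 2nd each time.
Extending down a 2nd: Ab3 → Gb3.
Statement 5 starts on Gb3 and keeps the same exact contour: Gb3 F3 Db3 Eb3 G3.

Gb3 F3 Db3 Eb3 G3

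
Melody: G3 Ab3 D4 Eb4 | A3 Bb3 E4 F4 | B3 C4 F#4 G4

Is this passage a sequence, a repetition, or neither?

sequence

Each 4-note cell is the previous one transposed up a 2nd.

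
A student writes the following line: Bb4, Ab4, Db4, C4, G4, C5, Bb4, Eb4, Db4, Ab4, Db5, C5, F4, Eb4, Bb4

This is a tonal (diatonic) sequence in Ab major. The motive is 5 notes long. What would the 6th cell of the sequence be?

G5 F5 Bb4 Ab4 Eb5

The 5-note cells begin on Bb4, C5, Db5 — each up a 2nd from the last.
Extending up a 2nd: Eb5 → F5 → G5.
So cell 6 is G5 F5 Bb4 Ab4 Eb5.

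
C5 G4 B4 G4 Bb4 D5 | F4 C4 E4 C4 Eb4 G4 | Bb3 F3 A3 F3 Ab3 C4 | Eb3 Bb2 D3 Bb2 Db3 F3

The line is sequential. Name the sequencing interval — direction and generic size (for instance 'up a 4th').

Taking 6-note groups, the heads are C5, F4, Bb3, Eb3: the pattern moves down a 5th.
C5 to F4 is down a 5th.

down a 5th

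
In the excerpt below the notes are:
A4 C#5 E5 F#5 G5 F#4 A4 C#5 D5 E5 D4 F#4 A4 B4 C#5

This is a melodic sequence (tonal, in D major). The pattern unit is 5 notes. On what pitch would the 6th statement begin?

With a 5-note motive the entries are A4, F#4, D4, each down a 3rd from the previous.
Extending the heads down a 3rd: B3 → G3 → E3.

E3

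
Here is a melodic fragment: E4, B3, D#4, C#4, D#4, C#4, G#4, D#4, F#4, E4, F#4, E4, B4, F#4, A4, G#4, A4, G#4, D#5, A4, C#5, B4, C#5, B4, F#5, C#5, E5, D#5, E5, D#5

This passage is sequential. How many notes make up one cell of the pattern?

6

Try groups of 6 (5 cells in 30 notes):
E4 B3 D#4 C#4 D#4 C#4 | G#4 D#4 F#4 E4 F#4 E4 | B4 F#4 A4 G#4 A4 G#4 | D#5 A4 C#5 B4 C#5 B4 | F#5 C#5 E5 D#5 E5 D#5
Every group is a transposition up a 3rd of the one before; no shorter unit works.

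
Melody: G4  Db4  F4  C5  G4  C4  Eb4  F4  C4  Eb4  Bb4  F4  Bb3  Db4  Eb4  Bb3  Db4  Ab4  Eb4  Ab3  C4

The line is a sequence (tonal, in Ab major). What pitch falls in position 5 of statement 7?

With 7-note cells, note 5 of each statement runs G4, F4, Eb4.
Carrying that down a 2nd forward: Db4 → C4 → Bb3 → Ab3.

Ab3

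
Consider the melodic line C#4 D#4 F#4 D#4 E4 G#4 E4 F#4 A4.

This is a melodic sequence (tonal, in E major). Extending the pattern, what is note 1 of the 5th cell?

Grouping in 3s, the 1st note of each cell is C#4, D#4, E4.
Each moves up a 2nd. Continuing: F#4 → G#4.

G#4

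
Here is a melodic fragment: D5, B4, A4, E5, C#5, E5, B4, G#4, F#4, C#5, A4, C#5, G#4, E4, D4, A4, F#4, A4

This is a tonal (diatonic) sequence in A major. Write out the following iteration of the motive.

E4 C#4 B3 F#4 D4 F#4

With a 6-note motive the entries are D5, B4, G#4, each down a 3rd from the previous.
From E4 the diatonic shape gives E4 C#4 B3 F#4 D4 F#4.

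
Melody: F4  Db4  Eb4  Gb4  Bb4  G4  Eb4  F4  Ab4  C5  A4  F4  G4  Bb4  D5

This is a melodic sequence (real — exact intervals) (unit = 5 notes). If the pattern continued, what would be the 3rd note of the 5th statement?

With 5-note cells, note 3 of each statement runs Eb4, F4, G4.
Each moves up a 2nd. Continuing: A4 → B4.

B4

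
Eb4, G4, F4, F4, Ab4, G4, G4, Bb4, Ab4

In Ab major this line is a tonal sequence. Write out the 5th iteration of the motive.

Bb4 Db5 C5

With a 3-note motive the entries are Eb4, F4, G4, each up a 2nd from the previous.
Extending up a 2nd: Ab4 → Bb4.
From Bb4 the diatonic shape gives Bb4 Db5 C5.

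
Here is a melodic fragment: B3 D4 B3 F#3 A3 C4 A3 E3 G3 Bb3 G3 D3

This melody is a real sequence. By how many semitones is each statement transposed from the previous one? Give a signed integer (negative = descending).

-2

The 4-note cells begin on B3, A3, G3 — each down a 2nd from the last.
B3→A3 is 57 − 59 = -2 semitones.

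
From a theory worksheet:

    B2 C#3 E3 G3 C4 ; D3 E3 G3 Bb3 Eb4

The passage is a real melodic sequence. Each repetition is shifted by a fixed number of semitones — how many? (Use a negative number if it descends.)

Unit = 5 notes; the statements start on B2, D3, moving up a 3rd each time.
Counting half-steps from B2 to D3: 3.

3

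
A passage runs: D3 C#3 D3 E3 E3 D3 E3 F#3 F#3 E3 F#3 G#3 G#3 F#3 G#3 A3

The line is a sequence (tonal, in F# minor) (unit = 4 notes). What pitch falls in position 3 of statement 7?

The unit is 4 notes. Position-3 pitches of the 4 shown cells: D3, E3, F#3, G#3.
Extending up a 2nd: A3 → B3 → C#4.

C#4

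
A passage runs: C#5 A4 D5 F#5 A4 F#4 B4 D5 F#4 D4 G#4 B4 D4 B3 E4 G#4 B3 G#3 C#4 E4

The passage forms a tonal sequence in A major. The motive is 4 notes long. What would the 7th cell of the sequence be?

E3 C#3 F#3 A3

The 4-note cells begin on C#5, A4, F#4, D4, B3 — each down a 3rd from the last.
Continuing the starts: G#3 → E3.
So cell 7 is E3 C#3 F#3 A3.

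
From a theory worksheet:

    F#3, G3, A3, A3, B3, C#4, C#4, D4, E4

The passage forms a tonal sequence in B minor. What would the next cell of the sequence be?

E4 F#4 G4

Taking 3-note groups, the heads are F#3, A3, C#4: the pattern moves up a 3rd.
Statement 4 starts on E4 and keeps the same diatonic contour: E4 F#4 G4.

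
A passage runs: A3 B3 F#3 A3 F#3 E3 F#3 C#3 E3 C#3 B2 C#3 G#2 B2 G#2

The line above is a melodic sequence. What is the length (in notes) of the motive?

There are 15 notes; a 5-note unit gives 3 cells:
A3 B3 F#3 A3 F#3 | E3 F#3 C#3 E3 C#3 | B2 C#3 G#2 B2 G#2
Every group is a transposition down a 4th of the one before; no shorter unit works.

5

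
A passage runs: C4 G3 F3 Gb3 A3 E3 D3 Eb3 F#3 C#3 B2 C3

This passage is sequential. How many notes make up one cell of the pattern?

Try groups of 4 (3 cells in 12 notes):
C4 G3 F3 Gb3 | A3 E3 D3 Eb3 | F#3 C#3 B2 C3
Each cell is the previous one down a 3rd — so the unit is 4 notes.

4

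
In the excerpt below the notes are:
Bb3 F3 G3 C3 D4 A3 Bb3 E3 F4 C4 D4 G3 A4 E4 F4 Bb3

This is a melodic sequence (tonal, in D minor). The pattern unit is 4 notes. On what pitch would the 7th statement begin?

G5

Taking 4-note groups, the heads are Bb3, D4, F4, A4: the pattern moves up a 3rd.
Extending the heads up a 3rd: C5 → E5 → G5.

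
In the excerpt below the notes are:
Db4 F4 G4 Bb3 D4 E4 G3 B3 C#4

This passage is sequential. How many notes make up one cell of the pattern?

9 notes total. Splitting into 3 groups of 3:
Db4 F4 G4 | Bb3 D4 E4 | G3 B3 C#4
That's a consistent down a 3rd shift per cell, and no other grouping gives one.

3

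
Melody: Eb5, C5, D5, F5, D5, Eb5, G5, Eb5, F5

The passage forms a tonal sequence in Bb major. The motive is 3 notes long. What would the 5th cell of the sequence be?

Bb5 G5 A5

Unit = 3 notes; the statements start on Eb5, F5, G5, moving up a 2nd each time.
Extending up a 2nd: A5 → Bb5.
From Bb5 the diatonic shape gives Bb5 G5 A5.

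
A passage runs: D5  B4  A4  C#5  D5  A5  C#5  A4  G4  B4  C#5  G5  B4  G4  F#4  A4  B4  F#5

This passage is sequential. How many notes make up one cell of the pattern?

18 notes total. Splitting into 3 groups of 6:
D5 B4 A4 C#5 D5 A5 | C#5 A4 G4 B4 C#5 G5 | B4 G4 F#4 A4 B4 F#5
That's a consistent down a 2nd shift per cell, and no other grouping gives one.

6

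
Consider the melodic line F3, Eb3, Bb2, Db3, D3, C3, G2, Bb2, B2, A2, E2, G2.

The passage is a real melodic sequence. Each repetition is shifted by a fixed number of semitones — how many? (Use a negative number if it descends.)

Unit = 4 notes; the statements start on F3, D3, B2, moving down a 3rd each time.
F3→D3 is 50 − 53 = -3 semitones.

-3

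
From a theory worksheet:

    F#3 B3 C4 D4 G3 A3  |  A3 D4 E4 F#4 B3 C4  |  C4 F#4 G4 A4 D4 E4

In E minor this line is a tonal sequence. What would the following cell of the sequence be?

The 6-note cells begin on F#3, A3, C4 — each up a 3rd from the last.
So cell 4 is E4 A4 B4 C5 F#4 G4.

E4 A4 B4 C5 F#4 G4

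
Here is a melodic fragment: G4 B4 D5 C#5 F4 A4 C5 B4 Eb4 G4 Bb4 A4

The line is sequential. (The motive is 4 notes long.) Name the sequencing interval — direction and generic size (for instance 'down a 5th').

down a 2nd

The 4-note cells begin on G4, F4, Eb4 — each down a 2nd from the last.
G4 to F4 is down a 2nd.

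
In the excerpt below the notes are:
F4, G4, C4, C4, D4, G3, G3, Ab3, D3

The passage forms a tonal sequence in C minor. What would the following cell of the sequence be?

Taking 3-note groups, the heads are F4, C4, G3: the pattern moves down a 4th.
Statement 4 starts on D3 and keeps the same diatonic contour: D3 Eb3 Ab2.

D3 Eb3 Ab2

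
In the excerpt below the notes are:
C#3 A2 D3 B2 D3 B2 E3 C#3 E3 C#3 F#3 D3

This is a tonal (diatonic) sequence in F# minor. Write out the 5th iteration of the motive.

G#3 E3 A3 F#3

The 4-note cells begin on C#3, D3, E3 — each up a 2nd from the last.
Continuing the starts: F#3 → G#3.
From G#3 the diatonic shape gives G#3 E3 A3 F#3.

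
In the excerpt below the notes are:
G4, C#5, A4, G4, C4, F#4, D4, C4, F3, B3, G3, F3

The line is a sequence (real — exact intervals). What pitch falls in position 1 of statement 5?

With 4-note cells, note 1 of each statement runs G4, C4, F3.
Each moves down a 5th. Continuing: Bb2 → Eb2.

Eb2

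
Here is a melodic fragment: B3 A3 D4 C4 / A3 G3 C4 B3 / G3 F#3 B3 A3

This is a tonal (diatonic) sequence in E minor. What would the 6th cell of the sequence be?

Taking 4-note groups, the heads are B3, A3, G3: the pattern moves down a 2nd.
Extending down a 2nd: F#3 → E3 → D3.
So cell 6 is D3 C3 F#3 E3.

D3 C3 F#3 E3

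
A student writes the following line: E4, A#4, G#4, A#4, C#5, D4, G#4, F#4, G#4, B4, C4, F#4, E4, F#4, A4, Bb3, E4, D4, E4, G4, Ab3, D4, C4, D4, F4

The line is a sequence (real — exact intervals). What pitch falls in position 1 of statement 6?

Gb3

The unit is 5 notes. Position-1 pitches of the 5 shown cells: E4, D4, C4, Bb3, Ab3.
From Ab3, down a 2nd gives Gb3.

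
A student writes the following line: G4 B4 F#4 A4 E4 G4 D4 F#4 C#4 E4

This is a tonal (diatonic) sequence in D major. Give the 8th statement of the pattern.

G3 B3

Taking 2-note groups, the heads are G4, F#4, E4, D4, C#4: the pattern moves down a 2nd.
Continuing the starts: B3 → A3 → G3.
So cell 8 is G3 B3.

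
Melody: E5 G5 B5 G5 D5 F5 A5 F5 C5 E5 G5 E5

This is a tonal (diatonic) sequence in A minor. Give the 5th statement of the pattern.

The 4-note cells begin on E5, D5, C5 — each down a 2nd from the last.
Carrying on: B4 → A4.
Statement 5 starts on A4 and keeps the same diatonic contour: A4 C5 E5 C5.

A4 C5 E5 C5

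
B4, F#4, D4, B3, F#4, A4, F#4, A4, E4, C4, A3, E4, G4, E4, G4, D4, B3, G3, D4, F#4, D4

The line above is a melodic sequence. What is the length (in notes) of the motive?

There are 21 notes; a 7-note unit gives 3 cells:
B4 F#4 D4 B3 F#4 A4 F#4 | A4 E4 C4 A3 E4 G4 E4 | G4 D4 B3 G3 D4 F#4 D4
That's a consistent down a 2nd shift per cell, and no other grouping gives one.

7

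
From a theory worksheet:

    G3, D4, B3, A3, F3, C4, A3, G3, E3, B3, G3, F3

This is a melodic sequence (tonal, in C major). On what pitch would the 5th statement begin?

C3

Unit = 4 notes; the statements start on G3, F3, E3, moving down a 2nd each time.
Extending the heads down a 2nd: D3 → C3.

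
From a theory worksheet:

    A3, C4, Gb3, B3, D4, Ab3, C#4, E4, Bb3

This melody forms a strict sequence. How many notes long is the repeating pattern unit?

There are 9 notes; a 3-note unit gives 3 cells:
A3 C4 Gb3 | B3 D4 Ab3 | C#4 E4 Bb3
Every group is a transposition up a 2nd of the one before; no shorter unit works.

3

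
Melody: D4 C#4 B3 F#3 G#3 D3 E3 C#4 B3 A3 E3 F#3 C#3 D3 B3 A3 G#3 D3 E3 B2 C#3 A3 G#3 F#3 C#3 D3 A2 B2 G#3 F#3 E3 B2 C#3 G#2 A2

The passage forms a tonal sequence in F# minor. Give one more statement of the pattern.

F#3 E3 D3 A2 B2 F#2 G#2

With a 7-note motive the entries are D4, C#4, B3, A3, G#3, each down a 2nd from the previous.
So cell 6 is F#3 E3 D3 A2 B2 F#2 G#2.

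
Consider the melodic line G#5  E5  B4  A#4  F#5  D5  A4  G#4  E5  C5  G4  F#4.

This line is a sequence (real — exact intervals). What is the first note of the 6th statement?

Bb4

Taking 4-note groups, the heads are G#5, F#5, E5: the pattern moves down a 2nd.
Extending the heads down a 2nd: D5 → C5 → Bb4.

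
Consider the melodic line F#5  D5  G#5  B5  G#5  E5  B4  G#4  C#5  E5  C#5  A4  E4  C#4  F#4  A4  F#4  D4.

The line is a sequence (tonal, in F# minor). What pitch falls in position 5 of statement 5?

Grouping in 6s, the 5th note of each cell is G#5, C#5, F#4.
Each moves down a 5th. Continuing: B3 → E3.

E3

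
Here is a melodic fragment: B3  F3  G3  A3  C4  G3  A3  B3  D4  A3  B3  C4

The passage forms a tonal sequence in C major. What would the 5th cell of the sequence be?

F4 C4 D4 E4

Unit = 4 notes; the statements start on B3, C4, D4, moving up a 2nd each time.
Extending up a 2nd: E4 → F4.
Statement 5 starts on F4 and keeps the same diatonic contour: F4 C4 D4 E4.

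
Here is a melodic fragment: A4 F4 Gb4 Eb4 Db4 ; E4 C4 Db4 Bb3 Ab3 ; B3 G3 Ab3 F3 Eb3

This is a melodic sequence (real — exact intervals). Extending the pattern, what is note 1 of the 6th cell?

The unit is 5 notes. Position-1 pitches of the 3 shown cells: A4, E4, B3.
Each moves down a 4th. Continuing: F#3 → C#3 → G#2.

G#2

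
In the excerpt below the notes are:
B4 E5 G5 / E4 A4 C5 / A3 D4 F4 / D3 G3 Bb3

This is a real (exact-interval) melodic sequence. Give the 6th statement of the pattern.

With a 3-note motive the entries are B4, E4, A3, D3, each down a 5th from the previous.
Continuing the starts: G2 → C2.
So cell 6 is C2 F2 Ab2.

C2 F2 Ab2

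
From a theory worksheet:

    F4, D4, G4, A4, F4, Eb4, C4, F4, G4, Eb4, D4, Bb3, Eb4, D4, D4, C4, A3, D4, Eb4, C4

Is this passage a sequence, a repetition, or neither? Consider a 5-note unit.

neither

Note 4 of cell 3 is D4; if this were a sequence it would be F4. No unit length gives a consistent transposition pattern.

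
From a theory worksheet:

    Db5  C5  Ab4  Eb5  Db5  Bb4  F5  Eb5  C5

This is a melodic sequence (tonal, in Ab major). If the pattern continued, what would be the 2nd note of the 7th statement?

Bb5

Grouping in 3s, the 2nd note of each cell is C5, Db5, Eb5.
Extending up a 2nd: F5 → G5 → Ab5 → Bb5.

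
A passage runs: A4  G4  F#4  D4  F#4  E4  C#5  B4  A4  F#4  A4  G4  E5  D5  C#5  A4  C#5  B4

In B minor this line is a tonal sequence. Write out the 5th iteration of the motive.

Unit = 6 notes; the statements start on A4, C#5, E5, moving up a 3rd each time.
Extending up a 3rd: G5 → B5.
From B5 the diatonic shape gives B5 A5 G5 E5 G5 F#5.

B5 A5 G5 E5 G5 F#5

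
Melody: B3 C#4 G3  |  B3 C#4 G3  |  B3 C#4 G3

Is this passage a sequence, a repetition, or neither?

Each 3-note cell is identical (B3 C#4 G3), restated at the same pitch.

repetition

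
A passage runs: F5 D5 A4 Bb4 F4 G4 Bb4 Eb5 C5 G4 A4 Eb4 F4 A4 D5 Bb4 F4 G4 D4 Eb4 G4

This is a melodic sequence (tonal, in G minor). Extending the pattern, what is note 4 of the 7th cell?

C4

Grouping in 7s, the 4th note of each cell is Bb4, A4, G4.
Each moves down a 2nd. Continuing: F4 → Eb4 → D4 → C4.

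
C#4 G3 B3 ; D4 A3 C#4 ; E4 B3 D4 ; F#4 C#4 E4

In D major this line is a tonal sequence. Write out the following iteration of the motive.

G4 D4 F#4

Taking 3-note groups, the heads are C#4, D4, E4, F#4: the pattern moves up a 2nd.
Statement 5 starts on G4 and keeps the same diatonic contour: G4 D4 F#4.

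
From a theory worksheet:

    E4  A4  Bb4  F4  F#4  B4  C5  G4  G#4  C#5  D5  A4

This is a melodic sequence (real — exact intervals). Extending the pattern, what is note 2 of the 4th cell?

D#5

Grouping in 4s, the 2nd note of each cell is A4, B4, C#5.
Each moves up a 2nd; the next is D#5.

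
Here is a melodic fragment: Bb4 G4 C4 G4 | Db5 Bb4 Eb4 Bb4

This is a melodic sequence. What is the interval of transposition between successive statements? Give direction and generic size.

With a 4-note motive the entries are Bb4, Db5, each up a 3rd from the previous.
Bb4 to Db5 is up a 3rd.

up a 3rd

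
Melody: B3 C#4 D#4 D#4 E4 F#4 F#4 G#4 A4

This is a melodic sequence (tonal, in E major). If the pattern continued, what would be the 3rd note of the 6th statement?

Grouping in 3s, the 3rd note of each cell is D#4, F#4, A4.
Carrying that up a 3rd forward: C#5 → E5 → G#5.

G#5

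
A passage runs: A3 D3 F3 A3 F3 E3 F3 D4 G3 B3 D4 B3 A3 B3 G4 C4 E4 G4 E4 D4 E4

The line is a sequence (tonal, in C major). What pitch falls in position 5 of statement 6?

The unit is 7 notes. Position-5 pitches of the 3 shown cells: F3, B3, E4.
Each moves up a 4th. Continuing: A4 → D5 → G5.

G5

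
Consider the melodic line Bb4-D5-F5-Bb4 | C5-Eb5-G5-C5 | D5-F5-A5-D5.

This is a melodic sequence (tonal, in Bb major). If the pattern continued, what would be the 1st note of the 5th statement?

Grouping in 4s, the 1st note of each cell is Bb4, C5, D5.
Extending up a 2nd: Eb5 → F5.

F5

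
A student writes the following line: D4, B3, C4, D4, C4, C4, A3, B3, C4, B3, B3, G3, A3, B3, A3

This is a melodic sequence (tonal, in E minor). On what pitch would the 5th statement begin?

G3

With a 5-note motive the entries are D4, C4, B3, each down a 2nd from the previous.
Extending the heads down a 2nd: A3 → G3.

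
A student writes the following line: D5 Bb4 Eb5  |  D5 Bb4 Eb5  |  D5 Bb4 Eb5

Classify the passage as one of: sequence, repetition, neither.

Each 3-note cell is identical (D5 Bb4 Eb5), restated at the same pitch.

repetition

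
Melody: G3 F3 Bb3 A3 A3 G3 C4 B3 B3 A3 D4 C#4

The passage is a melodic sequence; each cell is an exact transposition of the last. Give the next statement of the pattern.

C#4 B3 E4 D#4

The 4-note cells begin on G3, A3, B3 — each up a 2nd from the last.
From C#4 the exact shape gives C#4 B3 E4 D#4.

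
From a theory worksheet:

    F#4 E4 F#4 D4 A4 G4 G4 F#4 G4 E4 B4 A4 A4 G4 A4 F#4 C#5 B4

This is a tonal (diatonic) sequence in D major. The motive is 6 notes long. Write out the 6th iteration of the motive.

D5 C#5 D5 B4 F#5 E5

Unit = 6 notes; the statements start on F#4, G4, A4, moving up a 2nd each time.
Extending up a 2nd: B4 → C#5 → D5.
So cell 6 is D5 C#5 D5 B4 F#5 E5.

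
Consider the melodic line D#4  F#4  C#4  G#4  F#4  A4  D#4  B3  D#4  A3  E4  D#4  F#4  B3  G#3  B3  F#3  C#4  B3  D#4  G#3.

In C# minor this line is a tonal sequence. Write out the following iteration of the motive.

E3 G#3 D#3 A3 G#3 B3 E3

Unit = 7 notes; the statements start on D#4, B3, G#3, moving down a 3rd each time.
From E3 the diatonic shape gives E3 G#3 D#3 A3 G#3 B3 E3.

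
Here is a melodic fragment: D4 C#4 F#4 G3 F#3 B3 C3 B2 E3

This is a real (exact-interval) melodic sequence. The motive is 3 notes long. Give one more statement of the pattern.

F2 E2 A2

Unit = 3 notes; the statements start on D4, G3, C3, moving down a 5th each time.
From F2 the exact shape gives F2 E2 A2.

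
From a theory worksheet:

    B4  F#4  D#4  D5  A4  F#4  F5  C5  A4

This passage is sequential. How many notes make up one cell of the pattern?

9 notes total. Splitting into 3 groups of 3:
B4 F#4 D#4 | D5 A4 F#4 | F5 C5 A4
Every group is a transposition up a 3rd of the one before; no shorter unit works.

3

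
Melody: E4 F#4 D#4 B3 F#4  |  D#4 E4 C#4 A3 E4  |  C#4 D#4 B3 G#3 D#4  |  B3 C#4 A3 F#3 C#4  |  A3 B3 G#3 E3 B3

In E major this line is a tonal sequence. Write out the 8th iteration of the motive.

E3 F#3 D#3 B2 F#3

With a 5-note motive the entries are E4, D#4, C#4, B3, A3, each down a 2nd from the previous.
Extending down a 2nd: G#3 → F#3 → E3.
From E3 the diatonic shape gives E3 F#3 D#3 B2 F#3.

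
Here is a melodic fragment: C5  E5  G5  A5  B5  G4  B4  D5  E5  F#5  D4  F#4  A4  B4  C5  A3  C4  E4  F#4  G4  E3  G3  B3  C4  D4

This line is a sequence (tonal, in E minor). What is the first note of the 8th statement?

C2

Unit = 5 notes; the statements start on C5, G4, D4, A3, E3, moving down a 4th each time.
Continuing: B2 → F#2 → C2. Statement 8 starts on C2.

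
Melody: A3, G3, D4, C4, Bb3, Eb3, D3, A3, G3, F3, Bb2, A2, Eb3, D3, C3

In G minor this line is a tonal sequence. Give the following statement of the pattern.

The 5-note cells begin on A3, Eb3, Bb2 — each down a 4th from the last.
So cell 4 is F2 Eb2 Bb2 A2 G2.

F2 Eb2 Bb2 A2 G2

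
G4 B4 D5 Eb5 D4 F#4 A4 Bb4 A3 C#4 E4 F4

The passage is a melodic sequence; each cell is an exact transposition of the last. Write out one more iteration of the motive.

Taking 4-note groups, the heads are G4, D4, A3: the pattern moves down a 4th.
So cell 4 is E3 G#3 B3 C4.

E3 G#3 B3 C4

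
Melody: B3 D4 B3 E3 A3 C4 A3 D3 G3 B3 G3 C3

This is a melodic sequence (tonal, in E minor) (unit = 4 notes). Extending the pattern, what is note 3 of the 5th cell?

E3

The unit is 4 notes. Position-3 pitches of the 3 shown cells: B3, A3, G3.
Carrying that down a 2nd forward: F#3 → E3.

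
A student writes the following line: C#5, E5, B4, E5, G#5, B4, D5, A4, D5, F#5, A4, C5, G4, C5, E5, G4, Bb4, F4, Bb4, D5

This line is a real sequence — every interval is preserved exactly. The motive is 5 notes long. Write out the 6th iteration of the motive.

With a 5-note motive the entries are C#5, B4, A4, G4, each down a 2nd from the previous.
Continuing the starts: F4 → Eb4.
Statement 6 starts on Eb4 and keeps the same exact contour: Eb4 Gb4 Db4 Gb4 Bb4.

Eb4 Gb4 Db4 Gb4 Bb4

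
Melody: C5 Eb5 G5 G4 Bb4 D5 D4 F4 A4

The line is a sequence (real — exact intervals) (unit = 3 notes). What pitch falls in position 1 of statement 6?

The unit is 3 notes. Position-1 pitches of the 3 shown cells: C5, G4, D4.
Each moves down a 4th. Continuing: A3 → E3 → B2.

B2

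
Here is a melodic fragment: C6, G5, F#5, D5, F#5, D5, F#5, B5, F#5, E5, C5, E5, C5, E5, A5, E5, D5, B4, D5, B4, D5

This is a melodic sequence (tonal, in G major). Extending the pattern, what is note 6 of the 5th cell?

G4

Grouping in 7s, the 6th note of each cell is D5, C5, B4.
Extending down a 2nd: A4 → G4.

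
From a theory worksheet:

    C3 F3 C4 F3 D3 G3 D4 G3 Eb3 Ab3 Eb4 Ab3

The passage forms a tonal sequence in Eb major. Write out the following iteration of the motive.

F3 Bb3 F4 Bb3

The 4-note cells begin on C3, D3, Eb3 — each up a 2nd from the last.
From F3 the diatonic shape gives F3 Bb3 F4 Bb3.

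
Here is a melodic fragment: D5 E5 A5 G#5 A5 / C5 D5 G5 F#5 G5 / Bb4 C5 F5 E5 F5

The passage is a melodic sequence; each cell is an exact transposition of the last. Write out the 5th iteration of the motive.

Unit = 5 notes; the statements start on D5, C5, Bb4, moving down a 2nd each time.
Extending down a 2nd: Ab4 → Gb4.
So cell 5 is Gb4 Ab4 Db5 C5 Db5.

Gb4 Ab4 Db5 C5 Db5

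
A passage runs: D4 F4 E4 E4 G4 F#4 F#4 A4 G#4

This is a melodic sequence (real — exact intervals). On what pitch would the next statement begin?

Unit = 3 notes; the statements start on D4, E4, F#4, moving up a 2nd each time.
One more step up a 2nd gives G#4.

G#4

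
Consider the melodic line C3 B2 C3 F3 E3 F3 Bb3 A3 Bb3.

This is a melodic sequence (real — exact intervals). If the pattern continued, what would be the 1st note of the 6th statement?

Db5

Grouping in 3s, the 1st note of each cell is C3, F3, Bb3.
Carrying that up a 4th forward: Eb4 → Ab4 → Db5.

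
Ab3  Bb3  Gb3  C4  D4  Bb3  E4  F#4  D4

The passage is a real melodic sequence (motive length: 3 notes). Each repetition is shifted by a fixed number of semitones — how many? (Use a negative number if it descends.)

Unit = 3 notes; the statements start on Ab3, C4, E4, moving up a 3rd each time.
Ab3 to C4 spans +4 semitones.

4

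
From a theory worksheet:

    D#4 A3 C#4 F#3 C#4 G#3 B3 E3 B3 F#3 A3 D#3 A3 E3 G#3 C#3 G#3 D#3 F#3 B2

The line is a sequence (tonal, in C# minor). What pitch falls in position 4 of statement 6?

With 4-note cells, note 4 of each statement runs F#3, E3, D#3, C#3, B2.
From B2, down a 2nd gives A2.

A2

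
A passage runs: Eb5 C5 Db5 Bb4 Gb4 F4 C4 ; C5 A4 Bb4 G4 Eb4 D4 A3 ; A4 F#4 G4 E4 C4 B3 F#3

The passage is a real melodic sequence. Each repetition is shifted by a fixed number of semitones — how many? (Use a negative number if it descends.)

-3

Unit = 7 notes; the statements start on Eb5, C5, A4, moving down a 3rd each time.
Eb5→C5 is 72 − 75 = -3 semitones.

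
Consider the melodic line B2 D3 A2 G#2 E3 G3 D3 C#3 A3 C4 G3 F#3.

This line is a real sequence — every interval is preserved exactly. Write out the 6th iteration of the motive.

Unit = 4 notes; the statements start on B2, E3, A3, moving up a 4th each time.
Carrying on: D4 → G4 → C5.
From C5 the exact shape gives C5 Eb5 Bb4 A4.

C5 Eb5 Bb4 A4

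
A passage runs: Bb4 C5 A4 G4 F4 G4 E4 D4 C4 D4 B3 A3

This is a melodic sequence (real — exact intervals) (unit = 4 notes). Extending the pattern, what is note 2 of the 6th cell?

Grouping in 4s, the 2nd note of each cell is C5, G4, D4.
Carrying that down a 4th forward: A3 → E3 → B2.

B2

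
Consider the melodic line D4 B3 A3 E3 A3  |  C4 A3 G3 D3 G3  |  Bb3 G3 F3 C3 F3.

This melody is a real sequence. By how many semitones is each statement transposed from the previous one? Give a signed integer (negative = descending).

The 5-note cells begin on D4, C4, Bb3 — each down a 2nd from the last.
Counting half-steps from D4 to C4: -2.

-2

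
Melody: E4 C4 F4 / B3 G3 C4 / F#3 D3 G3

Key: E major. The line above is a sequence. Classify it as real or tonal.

real

Each cell has the same semitone pattern (-4, 5) — intervals are preserved exactly.
And C4 lies outside E major, so the sequence is real rather than tonal.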